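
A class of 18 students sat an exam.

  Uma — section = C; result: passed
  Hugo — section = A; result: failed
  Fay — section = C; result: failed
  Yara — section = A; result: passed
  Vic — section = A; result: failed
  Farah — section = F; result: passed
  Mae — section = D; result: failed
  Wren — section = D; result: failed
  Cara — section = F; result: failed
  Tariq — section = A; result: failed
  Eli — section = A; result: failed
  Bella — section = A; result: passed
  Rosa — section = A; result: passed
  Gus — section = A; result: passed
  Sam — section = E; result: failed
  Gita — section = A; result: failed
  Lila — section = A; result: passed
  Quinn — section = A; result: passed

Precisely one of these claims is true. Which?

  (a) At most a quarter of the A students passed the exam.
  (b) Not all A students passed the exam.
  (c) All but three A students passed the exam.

(b)

|A| = 11, |A ∩ B| = 6, |A ∖ B| = 5.
(a) requires |A ∩ B| / |A| ≤ 1/4: false.
(b) requires A ⊄ B (|A ∖ B| ≥ 1): true.
(c) requires |A ∖ B| = 3: false.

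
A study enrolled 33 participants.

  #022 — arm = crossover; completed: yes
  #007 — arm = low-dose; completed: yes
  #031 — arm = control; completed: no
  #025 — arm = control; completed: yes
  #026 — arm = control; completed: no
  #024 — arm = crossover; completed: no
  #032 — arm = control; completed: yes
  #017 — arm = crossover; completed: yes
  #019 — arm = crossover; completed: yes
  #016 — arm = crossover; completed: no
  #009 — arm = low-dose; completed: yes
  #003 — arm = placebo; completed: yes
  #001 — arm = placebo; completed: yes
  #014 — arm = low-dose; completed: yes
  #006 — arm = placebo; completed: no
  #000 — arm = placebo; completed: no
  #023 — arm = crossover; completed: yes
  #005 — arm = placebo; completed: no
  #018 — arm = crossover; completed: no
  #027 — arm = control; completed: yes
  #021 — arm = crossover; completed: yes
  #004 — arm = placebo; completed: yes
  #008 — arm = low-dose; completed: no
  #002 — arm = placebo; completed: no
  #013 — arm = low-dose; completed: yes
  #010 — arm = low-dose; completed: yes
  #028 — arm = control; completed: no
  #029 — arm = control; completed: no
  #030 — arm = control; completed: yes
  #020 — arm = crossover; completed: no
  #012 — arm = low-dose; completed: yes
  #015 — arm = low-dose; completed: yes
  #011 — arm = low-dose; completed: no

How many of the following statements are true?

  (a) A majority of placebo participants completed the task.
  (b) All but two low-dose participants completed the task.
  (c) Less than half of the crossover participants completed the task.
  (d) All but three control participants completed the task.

1

(a) placebo: |A| = 7, |A ∩ B| = 3; needs |A ∩ B| > |A ∖ B| — false.
(b) low-dose: |A| = 9, |A ∩ B| = 7; needs |A ∖ B| = 2 — true.
(c) crossover: |A| = 9, |A ∩ B| = 5; needs |A ∩ B| < |A ∖ B| — false.
(d) control: |A| = 8, |A ∩ B| = 4; needs |A ∖ B| = 3 — false.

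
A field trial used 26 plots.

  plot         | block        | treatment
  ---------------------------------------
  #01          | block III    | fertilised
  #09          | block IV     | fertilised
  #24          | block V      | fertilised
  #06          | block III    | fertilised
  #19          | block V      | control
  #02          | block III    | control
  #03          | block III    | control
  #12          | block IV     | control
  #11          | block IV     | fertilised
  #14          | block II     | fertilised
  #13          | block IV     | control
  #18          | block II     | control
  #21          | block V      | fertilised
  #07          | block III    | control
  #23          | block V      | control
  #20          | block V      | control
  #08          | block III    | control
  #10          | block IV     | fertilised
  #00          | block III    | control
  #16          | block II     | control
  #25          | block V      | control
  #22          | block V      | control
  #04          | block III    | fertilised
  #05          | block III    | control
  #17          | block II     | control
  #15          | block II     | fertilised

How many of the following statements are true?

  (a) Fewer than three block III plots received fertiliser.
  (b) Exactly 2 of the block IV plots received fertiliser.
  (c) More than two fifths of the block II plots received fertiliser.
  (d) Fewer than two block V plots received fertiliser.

(a) block III: |A| = 9, |A ∩ B| = 3; needs |A ∩ B| < 3 — false.
(b) block IV: |A| = 5, |A ∩ B| = 3; needs |A ∩ B| = 2 — false.
(c) block II: |A| = 5, |A ∩ B| = 2; needs |A ∩ B| / |A| > 2/5 — false.
(d) block V: |A| = 7, |A ∩ B| = 2; needs |A ∩ B| < 2 — false.

0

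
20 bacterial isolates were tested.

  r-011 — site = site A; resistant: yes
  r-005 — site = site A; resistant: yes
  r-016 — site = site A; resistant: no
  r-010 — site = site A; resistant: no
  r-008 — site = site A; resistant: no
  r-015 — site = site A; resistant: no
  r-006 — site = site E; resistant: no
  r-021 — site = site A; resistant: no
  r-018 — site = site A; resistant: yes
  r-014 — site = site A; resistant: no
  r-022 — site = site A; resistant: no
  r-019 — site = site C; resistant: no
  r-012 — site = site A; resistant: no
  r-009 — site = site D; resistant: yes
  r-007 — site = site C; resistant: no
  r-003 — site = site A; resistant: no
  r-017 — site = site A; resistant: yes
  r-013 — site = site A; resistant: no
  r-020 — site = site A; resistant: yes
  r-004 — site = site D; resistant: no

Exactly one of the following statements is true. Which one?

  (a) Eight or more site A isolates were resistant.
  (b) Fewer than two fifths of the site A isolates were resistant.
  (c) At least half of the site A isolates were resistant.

(b)

|A| = 15, |A ∩ B| = 5, |A ∖ B| = 10.
(a) requires |A ∩ B| ≥ 8: false.
(b) requires |A ∩ B| / |A| < 2/5: true.
(c) requires |A ∩ B| ≥ |A ∖ B|: false.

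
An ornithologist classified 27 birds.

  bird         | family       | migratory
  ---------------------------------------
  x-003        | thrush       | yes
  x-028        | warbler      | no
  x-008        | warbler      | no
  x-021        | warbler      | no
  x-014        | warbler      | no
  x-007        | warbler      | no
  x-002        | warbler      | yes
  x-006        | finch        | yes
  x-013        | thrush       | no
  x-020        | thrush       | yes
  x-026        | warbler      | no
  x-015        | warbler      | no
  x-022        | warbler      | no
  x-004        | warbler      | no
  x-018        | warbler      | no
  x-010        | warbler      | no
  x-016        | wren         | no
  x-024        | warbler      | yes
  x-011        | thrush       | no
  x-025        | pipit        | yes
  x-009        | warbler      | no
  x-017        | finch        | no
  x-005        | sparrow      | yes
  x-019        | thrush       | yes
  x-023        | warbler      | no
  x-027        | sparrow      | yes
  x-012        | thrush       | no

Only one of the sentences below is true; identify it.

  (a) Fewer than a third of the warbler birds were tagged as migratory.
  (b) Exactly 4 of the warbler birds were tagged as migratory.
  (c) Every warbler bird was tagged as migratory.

|A| = 15, |A ∩ B| = 2, |A ∖ B| = 13.
(a) requires |A ∩ B| / |A| < 1/3: true.
(b) requires |A ∩ B| = 4: false.
(c) requires A ⊆ B, i.e. every element of A is in B (|A ∖ B| = 0): false.

(a)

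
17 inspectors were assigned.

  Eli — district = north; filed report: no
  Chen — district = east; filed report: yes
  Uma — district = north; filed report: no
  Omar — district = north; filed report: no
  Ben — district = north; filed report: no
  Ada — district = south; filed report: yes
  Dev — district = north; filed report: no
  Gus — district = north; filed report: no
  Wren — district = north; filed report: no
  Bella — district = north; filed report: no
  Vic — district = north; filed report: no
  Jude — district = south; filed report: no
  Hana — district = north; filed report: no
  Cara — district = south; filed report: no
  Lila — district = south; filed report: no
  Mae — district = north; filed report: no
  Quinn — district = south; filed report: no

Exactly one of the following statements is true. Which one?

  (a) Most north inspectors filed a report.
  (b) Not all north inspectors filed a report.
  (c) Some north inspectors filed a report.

(b)

|A| = 11, |A ∩ B| = 0, |A ∖ B| = 11.
(a) requires |A ∩ B| > |A ∖ B|: false.
(b) requires A ⊄ B (|A ∖ B| ≥ 1): true.
(c) requires A ∩ B ≠ ∅ (|A ∩ B| ≥ 1): false.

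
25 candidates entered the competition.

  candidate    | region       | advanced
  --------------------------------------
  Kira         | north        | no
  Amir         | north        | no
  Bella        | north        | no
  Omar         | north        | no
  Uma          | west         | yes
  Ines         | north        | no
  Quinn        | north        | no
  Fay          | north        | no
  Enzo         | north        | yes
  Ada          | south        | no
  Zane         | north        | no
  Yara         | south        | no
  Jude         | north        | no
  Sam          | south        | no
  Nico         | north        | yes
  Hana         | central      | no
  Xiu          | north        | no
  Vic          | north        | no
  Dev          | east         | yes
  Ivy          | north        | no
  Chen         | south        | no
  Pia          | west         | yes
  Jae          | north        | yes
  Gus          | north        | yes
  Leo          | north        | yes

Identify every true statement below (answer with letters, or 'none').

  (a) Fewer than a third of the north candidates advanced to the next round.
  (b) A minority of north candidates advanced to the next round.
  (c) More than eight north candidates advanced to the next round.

|A| = 17, |A ∩ B| = 5, |A ∖ B| = 12.
(a) |A ∩ B| / |A| < 1/3: holds.
(b) |A ∩ B| < |A ∖ B|: holds.
(c) |A ∩ B| > 8: fails.

(a), (b)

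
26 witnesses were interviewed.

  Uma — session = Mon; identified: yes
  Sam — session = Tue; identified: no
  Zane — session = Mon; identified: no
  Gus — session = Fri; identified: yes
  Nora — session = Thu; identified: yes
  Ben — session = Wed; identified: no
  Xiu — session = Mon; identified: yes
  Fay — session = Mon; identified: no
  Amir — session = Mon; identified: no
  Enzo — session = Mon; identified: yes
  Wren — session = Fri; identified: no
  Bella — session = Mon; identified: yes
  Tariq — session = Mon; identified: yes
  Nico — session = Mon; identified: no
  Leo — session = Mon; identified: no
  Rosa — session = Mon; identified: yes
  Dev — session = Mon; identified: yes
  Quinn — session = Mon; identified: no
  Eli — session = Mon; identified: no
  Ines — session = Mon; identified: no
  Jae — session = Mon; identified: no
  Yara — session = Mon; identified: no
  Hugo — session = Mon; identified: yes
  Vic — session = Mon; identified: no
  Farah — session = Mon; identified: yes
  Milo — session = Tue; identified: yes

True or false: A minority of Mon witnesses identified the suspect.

True

The determiner here denotes the relation: |A ∩ B| < |A ∖ B|.
|A| = 20, |A ∩ B| = 9, |A ∖ B| = 11.
9 < 11, so the statement is true.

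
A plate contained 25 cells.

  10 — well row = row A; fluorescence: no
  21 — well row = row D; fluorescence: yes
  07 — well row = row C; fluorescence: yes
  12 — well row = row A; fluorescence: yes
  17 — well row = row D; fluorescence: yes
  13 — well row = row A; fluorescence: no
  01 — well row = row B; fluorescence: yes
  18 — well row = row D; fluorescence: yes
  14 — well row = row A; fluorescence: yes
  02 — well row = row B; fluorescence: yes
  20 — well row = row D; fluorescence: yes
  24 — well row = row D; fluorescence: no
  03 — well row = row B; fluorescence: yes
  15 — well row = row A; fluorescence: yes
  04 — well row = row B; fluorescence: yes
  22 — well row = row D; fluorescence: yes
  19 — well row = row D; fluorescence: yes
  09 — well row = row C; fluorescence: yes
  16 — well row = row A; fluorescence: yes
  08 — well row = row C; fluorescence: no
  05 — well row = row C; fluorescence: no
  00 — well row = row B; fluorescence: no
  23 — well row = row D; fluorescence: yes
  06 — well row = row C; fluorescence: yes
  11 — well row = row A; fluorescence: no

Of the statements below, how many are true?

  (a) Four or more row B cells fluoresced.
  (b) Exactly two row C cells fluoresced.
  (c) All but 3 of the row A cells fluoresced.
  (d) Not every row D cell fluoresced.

(a) row B: |A| = 5, |A ∩ B| = 4; needs |A ∩ B| ≥ 4 — true.
(b) row C: |A| = 5, |A ∩ B| = 3; needs |A ∩ B| = 2 — false.
(c) row A: |A| = 7, |A ∩ B| = 4; needs |A ∖ B| = 3 — true.
(d) row D: |A| = 8, |A ∩ B| = 7; needs A ⊄ B (|A ∖ B| ≥ 1) — true.

3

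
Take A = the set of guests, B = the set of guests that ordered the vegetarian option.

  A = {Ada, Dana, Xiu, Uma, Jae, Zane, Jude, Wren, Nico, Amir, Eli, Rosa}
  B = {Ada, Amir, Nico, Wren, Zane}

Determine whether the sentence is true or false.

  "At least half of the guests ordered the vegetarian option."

False

The determiner here denotes the relation: |A ∩ B| ≥ |A ∖ B|.
A (the restrictor) = {Ada, Dana, Xiu, Uma, Jae, Zane, Jude, Wren, Nico, Amir, Eli, Rosa}, |A| = 12.
A ∩ B = {Ada, Zane, Wren, Nico, Amir}, so |A ∩ B| = 5.
A ∖ B = {Dana, Xiu, Uma, Jae, Jude, Eli, Rosa}, so |A ∖ B| = 7.
5 < 7, so the statement is false.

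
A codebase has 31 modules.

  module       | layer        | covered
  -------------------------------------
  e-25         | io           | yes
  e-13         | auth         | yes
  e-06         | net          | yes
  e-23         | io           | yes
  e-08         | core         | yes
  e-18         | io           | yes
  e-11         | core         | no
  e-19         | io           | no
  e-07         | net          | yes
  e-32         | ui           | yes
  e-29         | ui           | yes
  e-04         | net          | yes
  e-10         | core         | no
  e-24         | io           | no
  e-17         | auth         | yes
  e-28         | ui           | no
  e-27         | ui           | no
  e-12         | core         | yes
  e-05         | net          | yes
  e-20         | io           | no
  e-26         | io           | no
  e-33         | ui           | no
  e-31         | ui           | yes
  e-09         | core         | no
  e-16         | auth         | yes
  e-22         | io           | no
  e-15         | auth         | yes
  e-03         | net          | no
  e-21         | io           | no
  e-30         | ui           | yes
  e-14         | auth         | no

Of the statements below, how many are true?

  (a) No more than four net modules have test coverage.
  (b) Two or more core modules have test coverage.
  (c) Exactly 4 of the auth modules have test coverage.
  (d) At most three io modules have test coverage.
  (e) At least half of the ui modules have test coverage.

(a) net: |A| = 5, |A ∩ B| = 4; needs |A ∩ B| ≤ 4 — true.
(b) core: |A| = 5, |A ∩ B| = 2; needs |A ∩ B| ≥ 2 — true.
(c) auth: |A| = 5, |A ∩ B| = 4; needs |A ∩ B| = 4 — true.
(d) io: |A| = 9, |A ∩ B| = 3; needs |A ∩ B| ≤ 3 — true.
(e) ui: |A| = 7, |A ∩ B| = 4; needs |A ∩ B| ≥ |A ∖ B| — true.

5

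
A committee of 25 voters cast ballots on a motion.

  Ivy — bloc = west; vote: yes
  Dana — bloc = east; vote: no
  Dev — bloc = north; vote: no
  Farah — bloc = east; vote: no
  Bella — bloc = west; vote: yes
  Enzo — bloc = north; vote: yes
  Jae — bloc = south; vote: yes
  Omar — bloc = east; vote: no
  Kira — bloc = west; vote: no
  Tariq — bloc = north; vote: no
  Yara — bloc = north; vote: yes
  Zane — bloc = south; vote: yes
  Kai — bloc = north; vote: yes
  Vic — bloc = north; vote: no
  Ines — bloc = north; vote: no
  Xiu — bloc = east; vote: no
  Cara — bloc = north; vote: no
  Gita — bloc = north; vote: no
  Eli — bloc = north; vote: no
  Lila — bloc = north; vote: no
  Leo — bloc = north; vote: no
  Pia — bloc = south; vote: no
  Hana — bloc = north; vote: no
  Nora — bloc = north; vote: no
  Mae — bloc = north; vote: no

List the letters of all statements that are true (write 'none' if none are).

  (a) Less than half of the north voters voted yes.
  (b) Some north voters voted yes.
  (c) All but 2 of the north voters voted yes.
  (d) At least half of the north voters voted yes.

(a), (b)

|A| = 15, |A ∩ B| = 3, |A ∖ B| = 12.
(a) |A ∩ B| < |A ∖ B|: holds.
(b) A ∩ B ≠ ∅ (|A ∩ B| ≥ 1): holds.
(c) |A ∖ B| = 2: fails.
(d) |A ∩ B| ≥ |A ∖ B|: fails.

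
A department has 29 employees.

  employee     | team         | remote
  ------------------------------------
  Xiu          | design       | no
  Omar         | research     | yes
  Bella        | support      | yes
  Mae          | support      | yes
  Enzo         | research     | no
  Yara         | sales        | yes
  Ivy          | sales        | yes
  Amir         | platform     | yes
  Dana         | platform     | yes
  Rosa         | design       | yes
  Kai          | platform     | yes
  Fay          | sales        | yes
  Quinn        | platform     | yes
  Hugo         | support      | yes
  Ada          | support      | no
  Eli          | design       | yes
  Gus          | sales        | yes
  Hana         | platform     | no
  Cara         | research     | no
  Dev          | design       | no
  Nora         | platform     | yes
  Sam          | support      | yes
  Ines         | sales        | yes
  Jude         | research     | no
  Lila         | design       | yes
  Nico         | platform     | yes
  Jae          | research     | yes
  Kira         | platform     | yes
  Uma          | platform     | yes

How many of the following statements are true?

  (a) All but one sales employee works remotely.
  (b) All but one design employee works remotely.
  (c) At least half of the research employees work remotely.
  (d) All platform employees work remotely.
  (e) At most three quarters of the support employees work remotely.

0

(a) sales: |A| = 5, |A ∩ B| = 5; needs |A ∖ B| = 1 — false.
(b) design: |A| = 5, |A ∩ B| = 3; needs |A ∖ B| = 1 — false.
(c) research: |A| = 5, |A ∩ B| = 2; needs |A ∩ B| ≥ |A ∖ B| — false.
(d) platform: |A| = 9, |A ∩ B| = 8; needs A ⊆ B, i.e. every element of A is in B (|A ∖ B| = 0) — false.
(e) support: |A| = 5, |A ∩ B| = 4; needs |A ∩ B| / |A| ≤ 3/4 — false.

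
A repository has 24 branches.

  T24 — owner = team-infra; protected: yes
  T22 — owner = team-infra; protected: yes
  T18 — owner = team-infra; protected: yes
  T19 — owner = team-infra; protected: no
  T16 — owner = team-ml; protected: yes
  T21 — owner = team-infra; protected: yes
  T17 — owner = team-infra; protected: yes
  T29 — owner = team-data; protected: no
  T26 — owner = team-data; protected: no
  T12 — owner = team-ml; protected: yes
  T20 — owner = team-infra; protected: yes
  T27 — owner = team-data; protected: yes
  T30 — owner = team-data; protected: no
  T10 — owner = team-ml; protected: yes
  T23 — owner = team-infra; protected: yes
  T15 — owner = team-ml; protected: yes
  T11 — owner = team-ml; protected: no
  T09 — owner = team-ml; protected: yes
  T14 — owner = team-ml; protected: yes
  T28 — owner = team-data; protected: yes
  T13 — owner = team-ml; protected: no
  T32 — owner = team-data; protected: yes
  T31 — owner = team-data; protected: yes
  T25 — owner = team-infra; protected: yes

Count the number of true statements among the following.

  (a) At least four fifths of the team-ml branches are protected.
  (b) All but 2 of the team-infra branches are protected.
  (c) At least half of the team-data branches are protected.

1

(a) team-ml: |A| = 8, |A ∩ B| = 6; needs |A ∩ B| / |A| ≥ 4/5 — false.
(b) team-infra: |A| = 9, |A ∩ B| = 8; needs |A ∖ B| = 2 — false.
(c) team-data: |A| = 7, |A ∩ B| = 4; needs |A ∩ B| ≥ |A ∖ B| — true.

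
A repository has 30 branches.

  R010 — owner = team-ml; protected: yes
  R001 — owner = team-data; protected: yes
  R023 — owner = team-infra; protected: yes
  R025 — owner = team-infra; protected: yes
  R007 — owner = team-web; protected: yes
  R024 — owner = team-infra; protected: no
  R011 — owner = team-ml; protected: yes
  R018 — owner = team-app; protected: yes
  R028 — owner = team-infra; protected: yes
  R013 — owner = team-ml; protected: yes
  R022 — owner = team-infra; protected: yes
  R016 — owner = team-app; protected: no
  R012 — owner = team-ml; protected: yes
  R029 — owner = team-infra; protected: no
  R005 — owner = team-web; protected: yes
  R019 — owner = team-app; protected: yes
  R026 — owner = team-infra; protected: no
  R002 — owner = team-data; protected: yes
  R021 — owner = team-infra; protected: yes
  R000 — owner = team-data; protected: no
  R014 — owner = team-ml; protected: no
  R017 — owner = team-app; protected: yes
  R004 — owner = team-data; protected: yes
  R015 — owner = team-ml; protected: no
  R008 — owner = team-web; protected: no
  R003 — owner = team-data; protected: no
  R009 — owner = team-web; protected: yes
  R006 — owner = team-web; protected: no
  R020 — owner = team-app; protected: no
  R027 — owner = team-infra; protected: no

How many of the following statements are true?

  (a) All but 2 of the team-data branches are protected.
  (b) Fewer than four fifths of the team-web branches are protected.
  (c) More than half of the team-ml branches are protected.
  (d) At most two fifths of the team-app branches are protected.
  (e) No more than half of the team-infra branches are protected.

(a) team-data: |A| = 5, |A ∩ B| = 3; needs |A ∖ B| = 2 — true.
(b) team-web: |A| = 5, |A ∩ B| = 3; needs |A ∩ B| / |A| < 4/5 — true.
(c) team-ml: |A| = 6, |A ∩ B| = 4; needs |A ∩ B| > |A ∖ B| — true.
(d) team-app: |A| = 5, |A ∩ B| = 3; needs |A ∩ B| / |A| ≤ 2/5 — false.
(e) team-infra: |A| = 9, |A ∩ B| = 5; needs |A ∩ B| ≤ |A ∖ B| — false.

3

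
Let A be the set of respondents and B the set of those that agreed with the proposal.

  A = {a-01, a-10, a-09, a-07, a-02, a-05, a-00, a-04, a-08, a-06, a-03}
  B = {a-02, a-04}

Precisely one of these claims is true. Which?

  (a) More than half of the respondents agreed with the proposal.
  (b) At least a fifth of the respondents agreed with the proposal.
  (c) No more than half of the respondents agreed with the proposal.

|A| = 11, |A ∩ B| = 2, |A ∖ B| = 9.
(a) requires |A ∩ B| > |A ∖ B|: false.
(b) requires |A ∩ B| / |A| ≥ 1/5: false.
(c) requires |A ∩ B| ≤ |A ∖ B|: true.

(c)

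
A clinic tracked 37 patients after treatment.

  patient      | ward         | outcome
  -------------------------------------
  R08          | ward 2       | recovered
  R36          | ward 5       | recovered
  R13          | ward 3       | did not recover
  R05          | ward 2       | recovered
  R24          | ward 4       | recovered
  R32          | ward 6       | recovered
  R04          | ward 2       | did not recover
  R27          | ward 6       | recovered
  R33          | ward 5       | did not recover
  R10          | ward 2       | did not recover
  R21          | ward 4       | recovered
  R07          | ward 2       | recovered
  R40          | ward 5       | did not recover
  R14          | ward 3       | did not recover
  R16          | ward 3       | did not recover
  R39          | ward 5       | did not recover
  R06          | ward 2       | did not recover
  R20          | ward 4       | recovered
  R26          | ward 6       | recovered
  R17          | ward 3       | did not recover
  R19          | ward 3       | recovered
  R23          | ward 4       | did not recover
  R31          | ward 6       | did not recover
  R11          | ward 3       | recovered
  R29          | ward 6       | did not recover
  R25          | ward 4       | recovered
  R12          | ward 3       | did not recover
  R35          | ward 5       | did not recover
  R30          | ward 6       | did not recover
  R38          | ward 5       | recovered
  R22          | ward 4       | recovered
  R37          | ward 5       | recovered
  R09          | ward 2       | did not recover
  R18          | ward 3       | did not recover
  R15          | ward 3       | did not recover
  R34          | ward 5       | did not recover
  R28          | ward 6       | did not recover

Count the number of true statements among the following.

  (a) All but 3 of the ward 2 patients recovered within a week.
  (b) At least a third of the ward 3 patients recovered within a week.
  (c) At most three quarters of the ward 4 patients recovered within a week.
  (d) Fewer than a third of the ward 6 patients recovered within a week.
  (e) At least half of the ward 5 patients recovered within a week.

0

(a) ward 2: |A| = 7, |A ∩ B| = 3; needs |A ∖ B| = 3 — false.
(b) ward 3: |A| = 9, |A ∩ B| = 2; needs |A ∩ B| / |A| ≥ 1/3 — false.
(c) ward 4: |A| = 6, |A ∩ B| = 5; needs |A ∩ B| / |A| ≤ 3/4 — false.
(d) ward 6: |A| = 7, |A ∩ B| = 3; needs |A ∩ B| / |A| < 1/3 — false.
(e) ward 5: |A| = 8, |A ∩ B| = 3; needs |A ∩ B| ≥ |A ∖ B| — false.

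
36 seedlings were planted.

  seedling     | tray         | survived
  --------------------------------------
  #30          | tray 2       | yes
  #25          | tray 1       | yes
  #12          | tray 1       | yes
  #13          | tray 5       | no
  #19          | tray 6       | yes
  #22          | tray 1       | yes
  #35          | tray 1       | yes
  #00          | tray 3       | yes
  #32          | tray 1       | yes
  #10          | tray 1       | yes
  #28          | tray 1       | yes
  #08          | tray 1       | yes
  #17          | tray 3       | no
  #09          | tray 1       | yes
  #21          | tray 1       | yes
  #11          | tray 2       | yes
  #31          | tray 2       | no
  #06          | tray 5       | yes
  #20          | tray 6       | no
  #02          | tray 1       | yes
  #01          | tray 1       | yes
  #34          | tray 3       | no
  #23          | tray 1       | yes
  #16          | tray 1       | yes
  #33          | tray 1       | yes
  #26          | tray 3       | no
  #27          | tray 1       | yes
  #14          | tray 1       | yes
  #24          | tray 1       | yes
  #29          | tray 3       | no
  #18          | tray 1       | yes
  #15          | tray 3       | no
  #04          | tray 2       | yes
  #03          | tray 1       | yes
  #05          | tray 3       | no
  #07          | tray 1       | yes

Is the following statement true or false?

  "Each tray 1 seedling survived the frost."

True

Truth condition: A ⊆ B, i.e. every element of A is in B (|A ∖ B| = 0).
|A| = 21, |A ∩ B| = 21, |A ∖ B| = 0.
So the statement is true.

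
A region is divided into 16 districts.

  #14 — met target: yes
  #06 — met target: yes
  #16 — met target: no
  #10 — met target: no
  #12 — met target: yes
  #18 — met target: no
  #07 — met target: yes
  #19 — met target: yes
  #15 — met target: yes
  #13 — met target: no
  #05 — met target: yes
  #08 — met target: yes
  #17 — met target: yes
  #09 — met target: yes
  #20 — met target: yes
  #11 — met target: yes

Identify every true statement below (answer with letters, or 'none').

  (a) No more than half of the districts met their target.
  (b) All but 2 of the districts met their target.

none

|A| = 16, |A ∩ B| = 12, |A ∖ B| = 4.
(a) |A ∩ B| ≤ |A ∖ B|: fails.
(b) |A ∖ B| = 2: fails.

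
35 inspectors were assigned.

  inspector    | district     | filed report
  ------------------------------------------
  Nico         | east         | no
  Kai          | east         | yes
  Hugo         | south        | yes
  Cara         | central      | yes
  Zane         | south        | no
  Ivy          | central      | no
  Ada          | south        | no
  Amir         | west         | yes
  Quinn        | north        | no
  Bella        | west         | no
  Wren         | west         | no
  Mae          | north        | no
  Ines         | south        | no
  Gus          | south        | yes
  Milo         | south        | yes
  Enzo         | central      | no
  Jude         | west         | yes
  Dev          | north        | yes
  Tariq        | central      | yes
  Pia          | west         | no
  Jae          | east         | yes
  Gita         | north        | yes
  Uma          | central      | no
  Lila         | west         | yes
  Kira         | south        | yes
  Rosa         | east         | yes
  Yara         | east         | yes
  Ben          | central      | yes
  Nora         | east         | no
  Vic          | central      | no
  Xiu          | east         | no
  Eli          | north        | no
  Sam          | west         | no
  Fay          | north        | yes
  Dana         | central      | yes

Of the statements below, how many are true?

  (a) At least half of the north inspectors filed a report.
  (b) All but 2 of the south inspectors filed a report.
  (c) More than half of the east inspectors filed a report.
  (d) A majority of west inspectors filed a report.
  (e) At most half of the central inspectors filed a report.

3

(a) north: |A| = 6, |A ∩ B| = 3; needs |A ∩ B| ≥ |A ∖ B| — true.
(b) south: |A| = 7, |A ∩ B| = 4; needs |A ∖ B| = 2 — false.
(c) east: |A| = 7, |A ∩ B| = 4; needs |A ∩ B| > |A ∖ B| — true.
(d) west: |A| = 7, |A ∩ B| = 3; needs |A ∩ B| > |A ∖ B| — false.
(e) central: |A| = 8, |A ∩ B| = 4; needs |A ∩ B| ≤ |A ∖ B| — true.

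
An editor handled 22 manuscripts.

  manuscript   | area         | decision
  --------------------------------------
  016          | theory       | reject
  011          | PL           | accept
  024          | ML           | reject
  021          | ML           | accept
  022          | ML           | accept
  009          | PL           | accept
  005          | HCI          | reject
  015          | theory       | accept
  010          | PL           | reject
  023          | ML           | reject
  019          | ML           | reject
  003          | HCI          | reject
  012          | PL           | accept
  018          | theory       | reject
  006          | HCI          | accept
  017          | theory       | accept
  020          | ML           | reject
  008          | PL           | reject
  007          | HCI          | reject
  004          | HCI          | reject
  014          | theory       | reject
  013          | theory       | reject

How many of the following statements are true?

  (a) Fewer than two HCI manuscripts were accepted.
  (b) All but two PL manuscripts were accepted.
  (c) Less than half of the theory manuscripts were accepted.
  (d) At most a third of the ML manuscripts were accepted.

(a) HCI: |A| = 5, |A ∩ B| = 1; needs |A ∩ B| < 2 — true.
(b) PL: |A| = 5, |A ∩ B| = 3; needs |A ∖ B| = 2 — true.
(c) theory: |A| = 6, |A ∩ B| = 2; needs |A ∩ B| < |A ∖ B| — true.
(d) ML: |A| = 6, |A ∩ B| = 2; needs |A ∩ B| / |A| ≤ 1/3 — true.

4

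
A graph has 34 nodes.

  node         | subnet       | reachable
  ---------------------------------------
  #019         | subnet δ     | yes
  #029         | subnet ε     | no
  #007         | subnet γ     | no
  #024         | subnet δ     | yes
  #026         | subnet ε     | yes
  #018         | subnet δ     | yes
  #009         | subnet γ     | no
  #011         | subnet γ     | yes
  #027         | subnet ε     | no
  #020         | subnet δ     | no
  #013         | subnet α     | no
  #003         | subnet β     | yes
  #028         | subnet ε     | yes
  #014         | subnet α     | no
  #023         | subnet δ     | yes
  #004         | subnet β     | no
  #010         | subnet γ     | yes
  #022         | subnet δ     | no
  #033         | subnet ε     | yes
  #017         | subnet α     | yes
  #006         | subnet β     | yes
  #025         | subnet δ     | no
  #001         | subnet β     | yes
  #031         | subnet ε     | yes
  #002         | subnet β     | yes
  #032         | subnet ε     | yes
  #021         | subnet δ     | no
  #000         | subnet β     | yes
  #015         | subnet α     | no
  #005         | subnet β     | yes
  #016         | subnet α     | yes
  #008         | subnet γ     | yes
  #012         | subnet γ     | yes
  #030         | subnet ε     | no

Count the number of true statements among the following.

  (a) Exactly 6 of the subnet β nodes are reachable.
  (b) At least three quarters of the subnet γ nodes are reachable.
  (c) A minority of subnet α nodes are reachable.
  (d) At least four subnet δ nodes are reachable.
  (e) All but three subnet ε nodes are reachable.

(a) subnet β: |A| = 7, |A ∩ B| = 6; needs |A ∩ B| = 6 — true.
(b) subnet γ: |A| = 6, |A ∩ B| = 4; needs |A ∩ B| / |A| ≥ 3/4 — false.
(c) subnet α: |A| = 5, |A ∩ B| = 2; needs |A ∩ B| < |A ∖ B| — true.
(d) subnet δ: |A| = 8, |A ∩ B| = 4; needs |A ∩ B| ≥ 4 — true.
(e) subnet ε: |A| = 8, |A ∩ B| = 5; needs |A ∖ B| = 3 — true.

4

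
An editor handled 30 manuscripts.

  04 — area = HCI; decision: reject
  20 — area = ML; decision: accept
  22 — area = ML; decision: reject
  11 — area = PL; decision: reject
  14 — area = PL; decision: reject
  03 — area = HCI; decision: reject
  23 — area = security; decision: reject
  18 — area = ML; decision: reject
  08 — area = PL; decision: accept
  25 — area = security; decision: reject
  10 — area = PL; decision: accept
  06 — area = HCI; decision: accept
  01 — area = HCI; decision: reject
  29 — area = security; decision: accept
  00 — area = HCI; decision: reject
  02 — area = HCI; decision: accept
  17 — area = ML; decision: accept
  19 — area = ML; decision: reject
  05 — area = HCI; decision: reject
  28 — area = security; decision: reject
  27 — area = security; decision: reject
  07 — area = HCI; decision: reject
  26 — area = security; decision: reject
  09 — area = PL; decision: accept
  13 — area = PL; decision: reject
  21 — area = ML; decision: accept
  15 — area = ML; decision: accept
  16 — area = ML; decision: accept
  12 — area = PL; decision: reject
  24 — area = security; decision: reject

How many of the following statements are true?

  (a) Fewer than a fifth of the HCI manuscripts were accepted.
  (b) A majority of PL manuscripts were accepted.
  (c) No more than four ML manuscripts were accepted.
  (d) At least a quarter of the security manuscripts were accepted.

0

(a) HCI: |A| = 8, |A ∩ B| = 2; needs |A ∩ B| / |A| < 1/5 — false.
(b) PL: |A| = 7, |A ∩ B| = 3; needs |A ∩ B| > |A ∖ B| — false.
(c) ML: |A| = 8, |A ∩ B| = 5; needs |A ∩ B| ≤ 4 — false.
(d) security: |A| = 7, |A ∩ B| = 1; needs |A ∩ B| / |A| ≥ 1/4 — false.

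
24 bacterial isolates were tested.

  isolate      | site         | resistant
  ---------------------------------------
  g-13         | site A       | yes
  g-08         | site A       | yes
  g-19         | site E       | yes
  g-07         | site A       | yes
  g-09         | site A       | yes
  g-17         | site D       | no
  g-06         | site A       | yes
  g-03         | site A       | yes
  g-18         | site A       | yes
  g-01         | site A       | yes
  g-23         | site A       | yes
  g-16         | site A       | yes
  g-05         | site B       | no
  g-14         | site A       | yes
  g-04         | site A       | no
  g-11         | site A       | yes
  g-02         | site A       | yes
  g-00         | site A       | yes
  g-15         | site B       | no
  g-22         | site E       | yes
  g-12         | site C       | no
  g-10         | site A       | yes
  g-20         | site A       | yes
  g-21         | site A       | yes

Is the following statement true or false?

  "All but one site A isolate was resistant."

True

Truth condition: |A ∖ B| = 1.
|A| = 18, |A ∩ B| = 17, |A ∖ B| = 1.
|A ∖ B| = 1, so the statement is true.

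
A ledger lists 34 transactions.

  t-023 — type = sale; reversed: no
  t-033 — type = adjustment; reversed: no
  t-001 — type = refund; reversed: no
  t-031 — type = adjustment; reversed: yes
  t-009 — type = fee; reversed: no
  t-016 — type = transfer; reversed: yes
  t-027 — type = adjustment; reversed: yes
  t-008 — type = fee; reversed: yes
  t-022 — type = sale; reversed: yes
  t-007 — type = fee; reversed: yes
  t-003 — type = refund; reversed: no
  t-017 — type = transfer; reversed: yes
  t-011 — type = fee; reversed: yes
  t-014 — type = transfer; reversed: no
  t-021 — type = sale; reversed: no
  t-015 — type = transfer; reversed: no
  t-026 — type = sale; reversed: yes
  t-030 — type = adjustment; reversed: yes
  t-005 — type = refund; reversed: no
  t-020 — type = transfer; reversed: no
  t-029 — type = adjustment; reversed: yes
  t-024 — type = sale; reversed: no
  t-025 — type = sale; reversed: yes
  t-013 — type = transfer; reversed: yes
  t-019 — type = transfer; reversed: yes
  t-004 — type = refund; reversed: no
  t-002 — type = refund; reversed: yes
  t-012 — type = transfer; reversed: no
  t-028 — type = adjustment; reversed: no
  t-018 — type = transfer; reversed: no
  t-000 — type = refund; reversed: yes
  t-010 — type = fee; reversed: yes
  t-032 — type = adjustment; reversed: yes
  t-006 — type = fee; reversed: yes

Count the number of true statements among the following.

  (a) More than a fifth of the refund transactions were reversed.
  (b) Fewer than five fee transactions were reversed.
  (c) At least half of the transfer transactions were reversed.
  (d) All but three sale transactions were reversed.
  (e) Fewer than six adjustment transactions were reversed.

3

(a) refund: |A| = 6, |A ∩ B| = 2; needs |A ∩ B| / |A| > 1/5 — true.
(b) fee: |A| = 6, |A ∩ B| = 5; needs |A ∩ B| < 5 — false.
(c) transfer: |A| = 9, |A ∩ B| = 4; needs |A ∩ B| ≥ |A ∖ B| — false.
(d) sale: |A| = 6, |A ∩ B| = 3; needs |A ∖ B| = 3 — true.
(e) adjustment: |A| = 7, |A ∩ B| = 5; needs |A ∩ B| < 6 — true.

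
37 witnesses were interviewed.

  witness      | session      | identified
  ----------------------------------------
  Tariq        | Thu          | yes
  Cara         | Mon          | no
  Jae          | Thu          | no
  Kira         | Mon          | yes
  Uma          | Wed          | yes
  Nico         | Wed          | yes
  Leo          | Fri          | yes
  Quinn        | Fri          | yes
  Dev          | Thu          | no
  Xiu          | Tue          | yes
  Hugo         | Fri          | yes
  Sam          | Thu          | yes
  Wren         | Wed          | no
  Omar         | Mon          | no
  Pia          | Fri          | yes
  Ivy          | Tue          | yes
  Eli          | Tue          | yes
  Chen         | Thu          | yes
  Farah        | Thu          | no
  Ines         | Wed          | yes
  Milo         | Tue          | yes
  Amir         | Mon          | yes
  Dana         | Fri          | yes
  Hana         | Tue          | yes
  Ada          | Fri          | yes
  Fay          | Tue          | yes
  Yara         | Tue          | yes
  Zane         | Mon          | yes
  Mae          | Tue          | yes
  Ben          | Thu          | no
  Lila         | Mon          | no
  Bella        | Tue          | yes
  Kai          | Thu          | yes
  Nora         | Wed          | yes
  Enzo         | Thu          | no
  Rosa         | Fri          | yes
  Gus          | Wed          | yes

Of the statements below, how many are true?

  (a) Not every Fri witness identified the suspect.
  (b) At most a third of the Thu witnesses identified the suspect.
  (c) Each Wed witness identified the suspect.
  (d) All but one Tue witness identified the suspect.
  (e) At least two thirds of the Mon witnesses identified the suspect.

0

(a) Fri: |A| = 7, |A ∩ B| = 7; needs A ⊄ B (|A ∖ B| ≥ 1) — false.
(b) Thu: |A| = 9, |A ∩ B| = 4; needs |A ∩ B| / |A| ≤ 1/3 — false.
(c) Wed: |A| = 6, |A ∩ B| = 5; needs A ⊆ B, i.e. every element of A is in B (|A ∖ B| = 0) — false.
(d) Tue: |A| = 9, |A ∩ B| = 9; needs |A ∖ B| = 1 — false.
(e) Mon: |A| = 6, |A ∩ B| = 3; needs |A ∩ B| / |A| ≥ 2/3 — false.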